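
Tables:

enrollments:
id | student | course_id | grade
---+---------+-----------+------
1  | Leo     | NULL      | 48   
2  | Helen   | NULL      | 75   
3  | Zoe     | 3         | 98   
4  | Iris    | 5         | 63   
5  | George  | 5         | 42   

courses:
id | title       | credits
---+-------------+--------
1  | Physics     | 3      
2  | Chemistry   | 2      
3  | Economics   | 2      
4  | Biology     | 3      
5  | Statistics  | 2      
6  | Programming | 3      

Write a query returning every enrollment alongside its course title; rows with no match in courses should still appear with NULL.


LEFT JOIN keeps every row from enrollments (the left table); where course_id has no match in courses, the course columns become NULL. Walk through each enrollment:
  - enrollment 1 (Leo): course_id=NULL, no match -> kept with NULL
  - enrollment 2 (Helen): course_id=NULL, no match -> kept with NULL
  - enrollment 3 (Zoe): course_id=3 -> matches Economics
  - enrollment 4 (Iris): course_id=5 -> matches Statistics
  - enrollment 5 (George): course_id=5 -> matches Statistics
All 5 rows appear; 2 have NULL course.

SQL:
SELECT a.student, b.title AS course
FROM enrollments a
LEFT JOIN courses b ON a.course_id = b.id

Result:
student | course    
--------+-----------
Leo     | NULL      
Helen   | NULL      
Zoe     | Economics 
Iris    | Statistics
George  | Statistics


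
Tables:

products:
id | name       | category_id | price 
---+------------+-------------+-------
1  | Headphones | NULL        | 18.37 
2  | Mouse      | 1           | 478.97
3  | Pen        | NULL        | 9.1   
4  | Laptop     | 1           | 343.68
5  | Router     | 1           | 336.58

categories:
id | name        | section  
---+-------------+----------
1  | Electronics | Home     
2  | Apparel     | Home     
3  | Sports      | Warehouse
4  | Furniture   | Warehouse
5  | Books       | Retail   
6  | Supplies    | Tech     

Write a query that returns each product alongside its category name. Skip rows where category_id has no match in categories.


INNER JOIN keeps only products rows whose category_id matches an id in categories. Walk through each product:
  - product 1 (Headphones): category_id=NULL, no match -> dropped
  - product 2 (Mouse): category_id=1 -> matches Electronics
  - product 3 (Pen): category_id=NULL, no match -> dropped
  - product 4 (Laptop): category_id=1 -> matches Electronics
  - product 5 (Router): category_id=1 -> matches Electronics
So 2 of 5 rows are dropped.

SQL:
SELECT a.name, b.name AS category
FROM products a
INNER JOIN categories b ON a.category_id = b.id

Result:
name   | category   
-------+------------
Mouse  | Electronics
Laptop | Electronics
Router | Electronics


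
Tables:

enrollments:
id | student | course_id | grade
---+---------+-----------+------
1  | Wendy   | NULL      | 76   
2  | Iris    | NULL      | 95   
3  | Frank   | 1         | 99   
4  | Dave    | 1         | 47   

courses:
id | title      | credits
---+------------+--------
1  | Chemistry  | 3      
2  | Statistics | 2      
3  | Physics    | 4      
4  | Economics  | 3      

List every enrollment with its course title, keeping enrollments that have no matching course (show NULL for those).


LEFT JOIN keeps every row from enrollments (the left table); where course_id has no match in courses, the course columns become NULL. Walk through each enrollment:
  - enrollment 1 (Wendy): course_id=NULL, no match -> kept with NULL
  - enrollment 2 (Iris): course_id=NULL, no match -> kept with NULL
  - enrollment 3 (Frank): course_id=1 -> matches Chemistry
  - enrollment 4 (Dave): course_id=1 -> matches Chemistry
All 4 rows appear; 2 have NULL course.

SQL:
SELECT a.student, b.title AS course
FROM enrollments a
LEFT JOIN courses b ON a.course_id = b.id

Result:
student | course   
--------+----------
Wendy   | NULL     
Iris    | NULL     
Frank   | Chemistry
Dave    | Chemistry


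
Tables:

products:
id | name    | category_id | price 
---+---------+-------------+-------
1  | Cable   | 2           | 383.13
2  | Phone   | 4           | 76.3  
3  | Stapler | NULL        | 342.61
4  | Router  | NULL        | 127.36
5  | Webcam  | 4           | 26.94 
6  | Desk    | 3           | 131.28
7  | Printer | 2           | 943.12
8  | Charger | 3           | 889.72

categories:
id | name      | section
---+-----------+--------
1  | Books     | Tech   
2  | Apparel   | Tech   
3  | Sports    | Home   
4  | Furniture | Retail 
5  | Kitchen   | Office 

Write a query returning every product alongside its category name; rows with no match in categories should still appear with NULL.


LEFT JOIN keeps every row from products (the left table); where category_id has no match in categories, the category columns become NULL. Walk through each product:
  - product 1 (Cable): category_id=2 -> matches Apparel
  - product 2 (Phone): category_id=4 -> matches Furniture
  - product 3 (Stapler): category_id=NULL, no match -> kept with NULL
  - product 4 (Router): category_id=NULL, no match -> kept with NULL
  - product 5 (Webcam): category_id=4 -> matches Furniture
  - product 6 (Desk): category_id=3 -> matches Sports
  - product 7 (Printer): category_id=2 -> matches Apparel
  - product 8 (Charger): category_id=3 -> matches Sports
All 8 rows appear; 2 have NULL category.

SQL:
SELECT a.name, b.name AS category
FROM products a
LEFT JOIN categories b ON a.category_id = b.id

Result:
name    | category 
--------+----------
Cable   | Apparel  
Phone   | Furniture
Stapler | NULL     
Router  | NULL     
Webcam  | Furniture
Desk    | Sports   
Printer | Apparel  
Charger | Sports   


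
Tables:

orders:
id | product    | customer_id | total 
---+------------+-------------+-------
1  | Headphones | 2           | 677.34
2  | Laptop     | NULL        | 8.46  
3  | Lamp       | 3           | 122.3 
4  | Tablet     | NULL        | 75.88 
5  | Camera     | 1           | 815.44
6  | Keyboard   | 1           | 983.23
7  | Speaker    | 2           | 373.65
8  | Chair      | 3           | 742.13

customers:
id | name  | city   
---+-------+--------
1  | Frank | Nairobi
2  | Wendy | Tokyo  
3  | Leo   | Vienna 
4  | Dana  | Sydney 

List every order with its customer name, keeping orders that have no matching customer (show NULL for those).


LEFT JOIN keeps every row from orders (the left table); where customer_id has no match in customers, the customer columns become NULL. Walk through each order:
  - order 1 (Headphones): customer_id=2 -> matches Wendy
  - order 2 (Laptop): customer_id=NULL, no match -> kept with NULL
  - order 3 (Lamp): customer_id=3 -> matches Leo
  - order 4 (Tablet): customer_id=NULL, no match -> kept with NULL
  - order 5 (Camera): customer_id=1 -> matches Frank
  - order 6 (Keyboard): customer_id=1 -> matches Frank
  - order 7 (Speaker): customer_id=2 -> matches Wendy
  - order 8 (Chair): customer_id=3 -> matches Leo
All 8 rows appear; 2 have NULL customer.

SQL:
SELECT a.product, b.name AS customer
FROM orders a
LEFT JOIN customers b ON a.customer_id = b.id

Result:
product    | customer
-----------+---------
Headphones | Wendy   
Laptop     | NULL    
Lamp       | Leo     
Tablet     | NULL    
Camera     | Frank   
Keyboard   | Frank   
Speaker    | Wendy   
Chair      | Leo     


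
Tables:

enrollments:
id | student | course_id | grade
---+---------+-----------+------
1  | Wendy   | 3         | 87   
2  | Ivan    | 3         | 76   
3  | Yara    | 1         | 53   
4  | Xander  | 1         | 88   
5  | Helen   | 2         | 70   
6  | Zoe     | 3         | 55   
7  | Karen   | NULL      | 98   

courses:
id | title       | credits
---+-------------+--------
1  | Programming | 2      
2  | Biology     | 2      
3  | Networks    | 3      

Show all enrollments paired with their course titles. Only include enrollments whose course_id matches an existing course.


INNER JOIN keeps only enrollments rows whose course_id matches an id in courses. Walk through each enrollment:
  - enrollment 1 (Wendy): course_id=3 -> matches Networks
  - enrollment 2 (Ivan): course_id=3 -> matches Networks
  - enrollment 3 (Yara): course_id=1 -> matches Programming
  - enrollment 4 (Xander): course_id=1 -> matches Programming
  - enrollment 5 (Helen): course_id=2 -> matches Biology
  - enrollment 6 (Zoe): course_id=3 -> matches Networks
  - enrollment 7 (Karen): course_id=NULL, no match -> dropped
So 1 of 7 rows is dropped.

SQL:
SELECT a.student, b.title AS course
FROM enrollments a
INNER JOIN courses b ON a.course_id = b.id

Result:
student | course     
--------+------------
Wendy   | Networks   
Ivan    | Networks   
Yara    | Programming
Xander  | Programming
Helen   | Biology    
Zoe     | Networks   


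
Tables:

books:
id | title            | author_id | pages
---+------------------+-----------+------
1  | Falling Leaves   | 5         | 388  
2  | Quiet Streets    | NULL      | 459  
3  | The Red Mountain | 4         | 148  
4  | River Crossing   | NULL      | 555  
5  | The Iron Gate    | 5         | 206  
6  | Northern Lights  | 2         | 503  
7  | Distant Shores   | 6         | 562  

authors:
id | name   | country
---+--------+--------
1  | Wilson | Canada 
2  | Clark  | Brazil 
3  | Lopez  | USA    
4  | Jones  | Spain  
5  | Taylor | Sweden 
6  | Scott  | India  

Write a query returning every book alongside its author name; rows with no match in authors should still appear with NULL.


LEFT JOIN keeps every row from books (the left table); where author_id has no match in authors, the author columns become NULL. Walk through each book:
  - book 1 (Falling Leaves): author_id=5 -> matches Taylor
  - book 2 (Quiet Streets): author_id=NULL, no match -> kept with NULL
  - book 3 (The Red Mountain): author_id=4 -> matches Jones
  - book 4 (River Crossing): author_id=NULL, no match -> kept with NULL
  - book 5 (The Iron Gate): author_id=5 -> matches Taylor
  - book 6 (Northern Lights): author_id=2 -> matches Clark
  - book 7 (Distant Shores): author_id=6 -> matches Scott
All 7 rows appear; 2 have NULL author.

SQL:
SELECT a.title, b.name AS author
FROM books a
LEFT JOIN authors b ON a.author_id = b.id

Result:
title            | author
-----------------+-------
Falling Leaves   | Taylor
Quiet Streets    | NULL  
The Red Mountain | Jones 
River Crossing   | NULL  
The Iron Gate    | Taylor
Northern Lights  | Clark 
Distant Shores   | Scott 


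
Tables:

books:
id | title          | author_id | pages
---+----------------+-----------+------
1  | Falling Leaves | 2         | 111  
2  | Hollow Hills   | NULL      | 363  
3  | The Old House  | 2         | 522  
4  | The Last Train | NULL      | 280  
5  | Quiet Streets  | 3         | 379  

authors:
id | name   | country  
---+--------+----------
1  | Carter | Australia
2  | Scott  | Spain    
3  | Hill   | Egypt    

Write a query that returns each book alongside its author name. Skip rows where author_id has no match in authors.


INNER JOIN keeps only books rows whose author_id matches an id in authors. Walk through each book:
  - book 1 (Falling Leaves): author_id=2 -> matches Scott
  - book 2 (Hollow Hills): author_id=NULL, no match -> dropped
  - book 3 (The Old House): author_id=2 -> matches Scott
  - book 4 (The Last Train): author_id=NULL, no match -> dropped
  - book 5 (Quiet Streets): author_id=3 -> matches Hill
So 2 of 5 rows are dropped.

SQL:
SELECT a.title, b.name AS author
FROM books a
INNER JOIN authors b ON a.author_id = b.id

Result:
title          | author
---------------+-------
Falling Leaves | Scott 
The Old House  | Scott 
Quiet Streets  | Hill  


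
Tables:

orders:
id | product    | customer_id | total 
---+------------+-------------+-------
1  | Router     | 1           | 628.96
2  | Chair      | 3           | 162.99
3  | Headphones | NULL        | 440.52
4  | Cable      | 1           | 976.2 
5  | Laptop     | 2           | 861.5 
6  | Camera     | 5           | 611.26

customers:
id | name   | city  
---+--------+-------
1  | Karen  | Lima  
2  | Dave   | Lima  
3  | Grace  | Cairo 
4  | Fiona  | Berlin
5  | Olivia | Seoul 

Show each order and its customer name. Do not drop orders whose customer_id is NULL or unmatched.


LEFT JOIN keeps every row from orders (the left table); where customer_id has no match in customers, the customer columns become NULL. Walk through each order:
  - order 1 (Router): customer_id=1 -> matches Karen
  - order 2 (Chair): customer_id=3 -> matches Grace
  - order 3 (Headphones): customer_id=NULL, no match -> kept with NULL
  - order 4 (Cable): customer_id=1 -> matches Karen
  - order 5 (Laptop): customer_id=2 -> matches Dave
  - order 6 (Camera): customer_id=5 -> matches Olivia
All 6 rows appear; 1 has NULL customer.

SQL:
SELECT a.product, b.name AS customer
FROM orders a
LEFT JOIN customers b ON a.customer_id = b.id

Result:
product    | customer
-----------+---------
Router     | Karen   
Chair      | Grace   
Headphones | NULL    
Cable      | Karen   
Laptop     | Dave    
Camera     | Olivia  


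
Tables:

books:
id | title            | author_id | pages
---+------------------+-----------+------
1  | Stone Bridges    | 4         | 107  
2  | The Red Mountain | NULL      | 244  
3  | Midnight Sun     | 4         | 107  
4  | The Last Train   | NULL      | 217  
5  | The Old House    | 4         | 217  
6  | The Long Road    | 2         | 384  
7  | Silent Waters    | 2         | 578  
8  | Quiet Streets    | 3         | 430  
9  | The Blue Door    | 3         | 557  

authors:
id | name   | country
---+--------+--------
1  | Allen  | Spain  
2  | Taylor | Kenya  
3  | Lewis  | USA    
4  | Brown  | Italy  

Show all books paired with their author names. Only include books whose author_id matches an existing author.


INNER JOIN keeps only books rows whose author_id matches an id in authors. Walk through each book:
  - book 1 (Stone Bridges): author_id=4 -> matches Brown
  - book 2 (The Red Mountain): author_id=NULL, no match -> dropped
  - book 3 (Midnight Sun): author_id=4 -> matches Brown
  - book 4 (The Last Train): author_id=NULL, no match -> dropped
  - book 5 (The Old House): author_id=4 -> matches Brown
  - book 6 (The Long Road): author_id=2 -> matches Taylor
  - book 7 (Silent Waters): author_id=2 -> matches Taylor
  - book 8 (Quiet Streets): author_id=3 -> matches Lewis
  - book 9 (The Blue Door): author_id=3 -> matches Lewis
So 2 of 9 rows are dropped.

SQL:
SELECT a.title, b.name AS author
FROM books a
INNER JOIN authors b ON a.author_id = b.id

Result:
title         | author
--------------+-------
Stone Bridges | Brown 
Midnight Sun  | Brown 
The Old House | Brown 
The Long Road | Taylor
Silent Waters | Taylor
Quiet Streets | Lewis 
The Blue Door | Lewis 


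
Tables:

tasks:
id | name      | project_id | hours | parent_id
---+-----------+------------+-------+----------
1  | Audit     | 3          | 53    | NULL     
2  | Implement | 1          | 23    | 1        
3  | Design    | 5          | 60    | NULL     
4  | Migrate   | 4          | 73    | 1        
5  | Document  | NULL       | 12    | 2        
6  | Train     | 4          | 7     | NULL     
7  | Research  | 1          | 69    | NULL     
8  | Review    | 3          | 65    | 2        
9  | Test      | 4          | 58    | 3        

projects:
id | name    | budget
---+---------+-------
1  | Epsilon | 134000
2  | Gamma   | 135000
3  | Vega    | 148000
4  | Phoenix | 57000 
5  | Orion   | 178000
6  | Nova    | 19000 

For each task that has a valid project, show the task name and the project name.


INNER JOIN keeps only tasks rows whose project_id matches an id in projects. Walk through each task:
  - task 1 (Audit): project_id=3 -> matches Vega
  - task 2 (Implement): project_id=1 -> matches Epsilon
  - task 3 (Design): project_id=5 -> matches Orion
  - task 4 (Migrate): project_id=4 -> matches Phoenix
  - task 5 (Document): project_id=NULL, no match -> dropped
  - task 6 (Train): project_id=4 -> matches Phoenix
  - task 7 (Research): project_id=1 -> matches Epsilon
  - task 8 (Review): project_id=3 -> matches Vega
  - task 9 (Test): project_id=4 -> matches Phoenix
So 1 of 9 rows is dropped.

SQL:
SELECT a.name, b.name AS project
FROM tasks a
INNER JOIN projects b ON a.project_id = b.id

Result:
name      | project
----------+--------
Audit     | Vega   
Implement | Epsilon
Design    | Orion  
Migrate   | Phoenix
Train     | Phoenix
Research  | Epsilon
Review    | Vega   
Test      | Phoenix


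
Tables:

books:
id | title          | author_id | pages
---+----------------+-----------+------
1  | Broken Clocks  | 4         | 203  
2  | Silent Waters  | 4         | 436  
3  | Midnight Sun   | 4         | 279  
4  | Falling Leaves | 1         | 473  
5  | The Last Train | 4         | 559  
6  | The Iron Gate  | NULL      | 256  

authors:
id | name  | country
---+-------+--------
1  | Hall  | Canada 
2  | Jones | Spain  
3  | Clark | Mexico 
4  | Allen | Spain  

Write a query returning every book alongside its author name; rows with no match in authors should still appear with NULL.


LEFT JOIN keeps every row from books (the left table); where author_id has no match in authors, the author columns become NULL. Walk through each book:
  - book 1 (Broken Clocks): author_id=4 -> matches Allen
  - book 2 (Silent Waters): author_id=4 -> matches Allen
  - book 3 (Midnight Sun): author_id=4 -> matches Allen
  - book 4 (Falling Leaves): author_id=1 -> matches Hall
  - book 5 (The Last Train): author_id=4 -> matches Allen
  - book 6 (The Iron Gate): author_id=NULL, no match -> kept with NULL
All 6 rows appear; 1 has NULL author.

SQL:
SELECT a.title, b.name AS author
FROM books a
LEFT JOIN authors b ON a.author_id = b.id

Result:
title          | author
---------------+-------
Broken Clocks  | Allen 
Silent Waters  | Allen 
Midnight Sun   | Allen 
Falling Leaves | Hall  
The Last Train | Allen 
The Iron Gate  | NULL  


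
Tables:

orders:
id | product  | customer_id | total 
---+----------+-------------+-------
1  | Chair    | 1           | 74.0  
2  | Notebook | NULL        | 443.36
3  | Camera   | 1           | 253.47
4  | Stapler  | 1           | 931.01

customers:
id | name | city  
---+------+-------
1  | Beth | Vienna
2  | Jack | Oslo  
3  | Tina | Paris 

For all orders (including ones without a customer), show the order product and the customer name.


LEFT JOIN keeps every row from orders (the left table); where customer_id has no match in customers, the customer columns become NULL. Walk through each order:
  - order 1 (Chair): customer_id=1 -> matches Beth
  - order 2 (Notebook): customer_id=NULL, no match -> kept with NULL
  - order 3 (Camera): customer_id=1 -> matches Beth
  - order 4 (Stapler): customer_id=1 -> matches Beth
All 4 rows appear; 1 has NULL customer.

SQL:
SELECT a.product, b.name AS customer
FROM orders a
LEFT JOIN customers b ON a.customer_id = b.id

Result:
product  | customer
---------+---------
Chair    | Beth    
Notebook | NULL    
Camera   | Beth    
Stapler  | Beth    


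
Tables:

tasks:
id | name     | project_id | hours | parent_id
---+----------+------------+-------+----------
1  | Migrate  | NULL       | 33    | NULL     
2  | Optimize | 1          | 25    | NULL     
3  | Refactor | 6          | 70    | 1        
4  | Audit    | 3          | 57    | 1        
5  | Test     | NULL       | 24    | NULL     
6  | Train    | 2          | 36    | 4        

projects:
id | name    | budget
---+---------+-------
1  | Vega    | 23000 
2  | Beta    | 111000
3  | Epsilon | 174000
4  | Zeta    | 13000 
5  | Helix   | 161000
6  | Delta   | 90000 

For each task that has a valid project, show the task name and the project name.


INNER JOIN keeps only tasks rows whose project_id matches an id in projects. Walk through each task:
  - task 1 (Migrate): project_id=NULL, no match -> dropped
  - task 2 (Optimize): project_id=1 -> matches Vega
  - task 3 (Refactor): project_id=6 -> matches Delta
  - task 4 (Audit): project_id=3 -> matches Epsilon
  - task 5 (Test): project_id=NULL, no match -> dropped
  - task 6 (Train): project_id=2 -> matches Beta
So 2 of 6 rows are dropped.

SQL:
SELECT a.name, b.name AS project
FROM tasks a
INNER JOIN projects b ON a.project_id = b.id

Result:
name     | project
---------+--------
Optimize | Vega   
Refactor | Delta  
Audit    | Epsilon
Train    | Beta   


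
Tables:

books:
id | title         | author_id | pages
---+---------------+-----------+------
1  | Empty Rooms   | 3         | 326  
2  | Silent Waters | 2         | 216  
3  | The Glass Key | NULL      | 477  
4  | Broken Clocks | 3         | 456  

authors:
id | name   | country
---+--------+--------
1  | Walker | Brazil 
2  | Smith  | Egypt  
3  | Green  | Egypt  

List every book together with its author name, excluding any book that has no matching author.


INNER JOIN keeps only books rows whose author_id matches an id in authors. Walk through each book:
  - book 1 (Empty Rooms): author_id=3 -> matches Green
  - book 2 (Silent Waters): author_id=2 -> matches Smith
  - book 3 (The Glass Key): author_id=NULL, no match -> dropped
  - book 4 (Broken Clocks): author_id=3 -> matches Green
So 1 of 4 rows is dropped.

SQL:
SELECT a.title, b.name AS author
FROM books a
INNER JOIN authors b ON a.author_id = b.id

Result:
title         | author
--------------+-------
Empty Rooms   | Green 
Silent Waters | Smith 
Broken Clocks | Green 


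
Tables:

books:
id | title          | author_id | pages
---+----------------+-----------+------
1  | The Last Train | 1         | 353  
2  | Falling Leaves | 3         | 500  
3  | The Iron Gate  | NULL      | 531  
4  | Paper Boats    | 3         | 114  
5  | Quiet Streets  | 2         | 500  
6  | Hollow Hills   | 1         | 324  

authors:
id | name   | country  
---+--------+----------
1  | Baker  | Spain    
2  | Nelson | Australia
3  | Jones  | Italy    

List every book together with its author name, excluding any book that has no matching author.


INNER JOIN keeps only books rows whose author_id matches an id in authors. Walk through each book:
  - book 1 (The Last Train): author_id=1 -> matches Baker
  - book 2 (Falling Leaves): author_id=3 -> matches Jones
  - book 3 (The Iron Gate): author_id=NULL, no match -> dropped
  - book 4 (Paper Boats): author_id=3 -> matches Jones
  - book 5 (Quiet Streets): author_id=2 -> matches Nelson
  - book 6 (Hollow Hills): author_id=1 -> matches Baker
So 1 of 6 rows is dropped.

SQL:
SELECT a.title, b.name AS author
FROM books a
INNER JOIN authors b ON a.author_id = b.id

Result:
title          | author
---------------+-------
The Last Train | Baker 
Falling Leaves | Jones 
Paper Boats    | Jones 
Quiet Streets  | Nelson
Hollow Hills   | Baker 


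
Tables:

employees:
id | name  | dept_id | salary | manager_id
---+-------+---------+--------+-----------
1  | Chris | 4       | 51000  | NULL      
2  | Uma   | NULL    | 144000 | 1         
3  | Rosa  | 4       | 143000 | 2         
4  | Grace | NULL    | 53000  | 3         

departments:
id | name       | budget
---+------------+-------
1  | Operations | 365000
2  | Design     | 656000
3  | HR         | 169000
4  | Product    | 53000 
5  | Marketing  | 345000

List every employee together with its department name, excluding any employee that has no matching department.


INNER JOIN keeps only employees rows whose dept_id matches an id in departments. Walk through each employee:
  - employee 1 (Chris): dept_id=4 -> matches Product
  - employee 2 (Uma): dept_id=NULL, no match -> dropped
  - employee 3 (Rosa): dept_id=4 -> matches Product
  - employee 4 (Grace): dept_id=NULL, no match -> dropped
So 2 of 4 rows are dropped.

SQL:
SELECT a.name, b.name AS department
FROM employees a
INNER JOIN departments b ON a.dept_id = b.id

Result:
name  | department
------+-----------
Chris | Product   
Rosa  | Product   


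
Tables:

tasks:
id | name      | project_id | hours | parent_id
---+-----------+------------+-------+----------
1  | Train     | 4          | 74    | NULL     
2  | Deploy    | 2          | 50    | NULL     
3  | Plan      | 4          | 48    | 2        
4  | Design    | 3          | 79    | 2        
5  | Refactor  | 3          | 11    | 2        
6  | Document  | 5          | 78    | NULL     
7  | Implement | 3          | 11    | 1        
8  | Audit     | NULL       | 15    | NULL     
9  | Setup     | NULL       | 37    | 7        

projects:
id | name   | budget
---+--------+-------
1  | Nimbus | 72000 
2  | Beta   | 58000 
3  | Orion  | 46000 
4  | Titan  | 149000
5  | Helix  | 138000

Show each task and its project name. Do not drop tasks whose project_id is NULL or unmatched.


LEFT JOIN keeps every row from tasks (the left table); where project_id has no match in projects, the project columns become NULL. Walk through each task:
  - task 1 (Train): project_id=4 -> matches Titan
  - task 2 (Deploy): project_id=2 -> matches Beta
  - task 3 (Plan): project_id=4 -> matches Titan
  - task 4 (Design): project_id=3 -> matches Orion
  - task 5 (Refactor): project_id=3 -> matches Orion
  - task 6 (Document): project_id=5 -> matches Helix
  - task 7 (Implement): project_id=3 -> matches Orion
  - task 8 (Audit): project_id=NULL, no match -> kept with NULL
  - task 9 (Setup): project_id=NULL, no match -> kept with NULL
All 9 rows appear; 2 have NULL project.

SQL:
SELECT a.name, b.name AS project
FROM tasks a
LEFT JOIN projects b ON a.project_id = b.id

Result:
name      | project
----------+--------
Train     | Titan  
Deploy    | Beta   
Plan      | Titan  
Design    | Orion  
Refactor  | Orion  
Document  | Helix  
Implement | Orion  
Audit     | NULL   
Setup     | NULL   


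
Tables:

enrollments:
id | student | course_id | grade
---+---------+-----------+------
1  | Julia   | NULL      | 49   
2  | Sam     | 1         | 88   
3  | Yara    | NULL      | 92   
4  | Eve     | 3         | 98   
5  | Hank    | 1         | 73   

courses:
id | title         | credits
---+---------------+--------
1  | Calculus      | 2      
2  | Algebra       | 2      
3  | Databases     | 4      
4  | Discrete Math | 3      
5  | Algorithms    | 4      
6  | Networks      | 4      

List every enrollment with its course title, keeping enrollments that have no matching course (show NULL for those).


LEFT JOIN keeps every row from enrollments (the left table); where course_id has no match in courses, the course columns become NULL. Walk through each enrollment:
  - enrollment 1 (Julia): course_id=NULL, no match -> kept with NULL
  - enrollment 2 (Sam): course_id=1 -> matches Calculus
  - enrollment 3 (Yara): course_id=NULL, no match -> kept with NULL
  - enrollment 4 (Eve): course_id=3 -> matches Databases
  - enrollment 5 (Hank): course_id=1 -> matches Calculus
All 5 rows appear; 2 have NULL course.

SQL:
SELECT a.student, b.title AS course
FROM enrollments a
LEFT JOIN courses b ON a.course_id = b.id

Result:
student | course   
--------+----------
Julia   | NULL     
Sam     | Calculus 
Yara    | NULL     
Eve     | Databases
Hank    | Calculus 


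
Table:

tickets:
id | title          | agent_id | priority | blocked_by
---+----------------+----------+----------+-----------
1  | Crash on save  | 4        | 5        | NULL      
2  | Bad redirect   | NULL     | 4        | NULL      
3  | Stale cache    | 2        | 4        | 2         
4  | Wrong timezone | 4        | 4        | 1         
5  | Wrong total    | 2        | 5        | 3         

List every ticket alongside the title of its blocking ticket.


This is a self-join: tickets is joined to a second copy of itself, matching each row's blocked_by to another row's id. Use LEFT JOIN so rows with blocked_by=NULL are kept.
  - ticket 1 (Crash on save): blocked_by=NULL -> NULL
  - ticket 2 (Bad redirect): blocked_by=NULL -> NULL
  - ticket 3 (Stale cache): blocked_by=2 -> Bad redirect
  - ticket 4 (Wrong timezone): blocked_by=1 -> Crash on save
  - ticket 5 (Wrong total): blocked_by=3 -> Stale cache

SQL:
SELECT a.title AS item, b.title AS blocked_by
FROM tickets a
LEFT JOIN tickets b ON a.blocked_by = b.id

Result:
item           | blocked_by   
---------------+--------------
Crash on save  | NULL         
Bad redirect   | NULL         
Stale cache    | Bad redirect 
Wrong timezone | Crash on save
Wrong total    | Stale cache  


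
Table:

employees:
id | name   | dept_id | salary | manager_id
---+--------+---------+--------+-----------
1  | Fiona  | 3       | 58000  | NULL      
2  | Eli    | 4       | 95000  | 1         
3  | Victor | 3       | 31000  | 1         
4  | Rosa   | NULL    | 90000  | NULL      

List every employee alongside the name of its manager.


This is a self-join: employees is joined to a second copy of itself, matching each row's manager_id to another row's id. Use LEFT JOIN so rows with manager_id=NULL are kept.
  - employee 1 (Fiona): manager_id=NULL -> NULL
  - employee 2 (Eli): manager_id=1 -> Fiona
  - employee 3 (Victor): manager_id=1 -> Fiona
  - employee 4 (Rosa): manager_id=NULL -> NULL

SQL:
SELECT a.name AS item, b.name AS manager
FROM employees a
LEFT JOIN employees b ON a.manager_id = b.id

Result:
item   | manager
-------+--------
Fiona  | NULL   
Eli    | Fiona  
Victor | Fiona  
Rosa   | NULL   


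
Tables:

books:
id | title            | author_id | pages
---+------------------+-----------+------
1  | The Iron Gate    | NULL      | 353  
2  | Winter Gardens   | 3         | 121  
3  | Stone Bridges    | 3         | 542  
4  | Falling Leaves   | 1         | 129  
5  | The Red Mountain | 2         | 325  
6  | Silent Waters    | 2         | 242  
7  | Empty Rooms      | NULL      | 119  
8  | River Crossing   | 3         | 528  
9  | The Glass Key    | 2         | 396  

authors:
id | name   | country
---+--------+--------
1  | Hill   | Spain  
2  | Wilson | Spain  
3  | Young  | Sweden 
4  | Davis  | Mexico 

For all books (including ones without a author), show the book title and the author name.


LEFT JOIN keeps every row from books (the left table); where author_id has no match in authors, the author columns become NULL. Walk through each book:
  - book 1 (The Iron Gate): author_id=NULL, no match -> kept with NULL
  - book 2 (Winter Gardens): author_id=3 -> matches Young
  - book 3 (Stone Bridges): author_id=3 -> matches Young
  - book 4 (Falling Leaves): author_id=1 -> matches Hill
  - book 5 (The Red Mountain): author_id=2 -> matches Wilson
  - book 6 (Silent Waters): author_id=2 -> matches Wilson
  - book 7 (Empty Rooms): author_id=NULL, no match -> kept with NULL
  - book 8 (River Crossing): author_id=3 -> matches Young
  - book 9 (The Glass Key): author_id=2 -> matches Wilson
All 9 rows appear; 2 have NULL author.

SQL:
SELECT a.title, b.name AS author
FROM books a
LEFT JOIN authors b ON a.author_id = b.id

Result:
title            | author
-----------------+-------
The Iron Gate    | NULL  
Winter Gardens   | Young 
Stone Bridges    | Young 
Falling Leaves   | Hill  
The Red Mountain | Wilson
Silent Waters    | Wilson
Empty Rooms      | NULL  
River Crossing   | Young 
The Glass Key    | Wilson


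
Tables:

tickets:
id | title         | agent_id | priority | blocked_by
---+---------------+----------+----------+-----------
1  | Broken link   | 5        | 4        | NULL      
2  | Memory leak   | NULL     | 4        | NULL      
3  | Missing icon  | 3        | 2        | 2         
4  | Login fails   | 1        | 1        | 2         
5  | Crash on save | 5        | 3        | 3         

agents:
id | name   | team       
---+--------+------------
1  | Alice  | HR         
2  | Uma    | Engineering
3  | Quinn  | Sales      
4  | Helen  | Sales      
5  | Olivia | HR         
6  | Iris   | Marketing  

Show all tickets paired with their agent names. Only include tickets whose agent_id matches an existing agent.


INNER JOIN keeps only tickets rows whose agent_id matches an id in agents. Walk through each ticket:
  - ticket 1 (Broken link): agent_id=5 -> matches Olivia
  - ticket 2 (Memory leak): agent_id=NULL, no match -> dropped
  - ticket 3 (Missing icon): agent_id=3 -> matches Quinn
  - ticket 4 (Login fails): agent_id=1 -> matches Alice
  - ticket 5 (Crash on save): agent_id=5 -> matches Olivia
So 1 of 5 rows is dropped.

SQL:
SELECT a.title, b.name AS agent
FROM tickets a
INNER JOIN agents b ON a.agent_id = b.id

Result:
title         | agent 
--------------+-------
Broken link   | Olivia
Missing icon  | Quinn 
Login fails   | Alice 
Crash on save | Olivia


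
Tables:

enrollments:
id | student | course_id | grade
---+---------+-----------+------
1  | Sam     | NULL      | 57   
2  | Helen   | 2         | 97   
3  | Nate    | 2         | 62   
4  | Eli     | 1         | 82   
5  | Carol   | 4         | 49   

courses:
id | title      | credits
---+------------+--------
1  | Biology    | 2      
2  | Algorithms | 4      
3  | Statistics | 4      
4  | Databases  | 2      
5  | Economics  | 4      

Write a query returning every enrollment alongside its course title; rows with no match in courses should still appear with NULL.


LEFT JOIN keeps every row from enrollments (the left table); where course_id has no match in courses, the course columns become NULL. Walk through each enrollment:
  - enrollment 1 (Sam): course_id=NULL, no match -> kept with NULL
  - enrollment 2 (Helen): course_id=2 -> matches Algorithms
  - enrollment 3 (Nate): course_id=2 -> matches Algorithms
  - enrollment 4 (Eli): course_id=1 -> matches Biology
  - enrollment 5 (Carol): course_id=4 -> matches Databases
All 5 rows appear; 1 has NULL course.

SQL:
SELECT a.student, b.title AS course
FROM enrollments a
LEFT JOIN courses b ON a.course_id = b.id

Result:
student | course    
--------+-----------
Sam     | NULL      
Helen   | Algorithms
Nate    | Algorithms
Eli     | Biology   
Carol   | Databases 


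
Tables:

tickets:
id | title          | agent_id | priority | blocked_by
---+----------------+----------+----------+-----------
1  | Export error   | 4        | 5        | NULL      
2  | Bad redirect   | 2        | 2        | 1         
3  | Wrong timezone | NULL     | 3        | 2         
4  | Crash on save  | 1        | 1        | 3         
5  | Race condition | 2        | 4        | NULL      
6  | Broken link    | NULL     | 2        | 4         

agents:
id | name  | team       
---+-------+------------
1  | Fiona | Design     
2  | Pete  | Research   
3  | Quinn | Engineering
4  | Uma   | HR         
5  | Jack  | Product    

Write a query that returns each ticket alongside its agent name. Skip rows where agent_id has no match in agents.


INNER JOIN keeps only tickets rows whose agent_id matches an id in agents. Walk through each ticket:
  - ticket 1 (Export error): agent_id=4 -> matches Uma
  - ticket 2 (Bad redirect): agent_id=2 -> matches Pete
  - ticket 3 (Wrong timezone): agent_id=NULL, no match -> dropped
  - ticket 4 (Crash on save): agent_id=1 -> matches Fiona
  - ticket 5 (Race condition): agent_id=2 -> matches Pete
  - ticket 6 (Broken link): agent_id=NULL, no match -> dropped
So 2 of 6 rows are dropped.

SQL:
SELECT a.title, b.name AS agent
FROM tickets a
INNER JOIN agents b ON a.agent_id = b.id

Result:
title          | agent
---------------+------
Export error   | Uma  
Bad redirect   | Pete 
Crash on save  | Fiona
Race condition | Pete 


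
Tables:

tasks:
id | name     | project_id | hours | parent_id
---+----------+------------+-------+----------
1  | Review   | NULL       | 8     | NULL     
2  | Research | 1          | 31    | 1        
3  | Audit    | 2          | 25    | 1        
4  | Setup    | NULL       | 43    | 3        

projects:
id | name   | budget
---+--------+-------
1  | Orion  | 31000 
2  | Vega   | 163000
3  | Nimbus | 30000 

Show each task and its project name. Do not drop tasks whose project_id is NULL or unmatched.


LEFT JOIN keeps every row from tasks (the left table); where project_id has no match in projects, the project columns become NULL. Walk through each task:
  - task 1 (Review): project_id=NULL, no match -> kept with NULL
  - task 2 (Research): project_id=1 -> matches Orion
  - task 3 (Audit): project_id=2 -> matches Vega
  - task 4 (Setup): project_id=NULL, no match -> kept with NULL
All 4 rows appear; 2 have NULL project.

SQL:
SELECT a.name, b.name AS project
FROM tasks a
LEFT JOIN projects b ON a.project_id = b.id

Result:
name     | project
---------+--------
Review   | NULL   
Research | Orion  
Audit    | Vega   
Setup    | NULL   


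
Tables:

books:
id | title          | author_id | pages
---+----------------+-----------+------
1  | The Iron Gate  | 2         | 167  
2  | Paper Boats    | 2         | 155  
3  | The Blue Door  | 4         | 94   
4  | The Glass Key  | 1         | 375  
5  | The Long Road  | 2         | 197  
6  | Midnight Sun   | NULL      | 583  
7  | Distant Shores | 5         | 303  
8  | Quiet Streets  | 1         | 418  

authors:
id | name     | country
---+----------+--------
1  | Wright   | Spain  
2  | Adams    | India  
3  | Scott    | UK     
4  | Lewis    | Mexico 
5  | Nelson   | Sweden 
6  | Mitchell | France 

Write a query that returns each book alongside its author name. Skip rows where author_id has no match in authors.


INNER JOIN keeps only books rows whose author_id matches an id in authors. Walk through each book:
  - book 1 (The Iron Gate): author_id=2 -> matches Adams
  - book 2 (Paper Boats): author_id=2 -> matches Adams
  - book 3 (The Blue Door): author_id=4 -> matches Lewis
  - book 4 (The Glass Key): author_id=1 -> matches Wright
  - book 5 (The Long Road): author_id=2 -> matches Adams
  - book 6 (Midnight Sun): author_id=NULL, no match -> dropped
  - book 7 (Distant Shores): author_id=5 -> matches Nelson
  - book 8 (Quiet Streets): author_id=1 -> matches Wright
So 1 of 8 rows is dropped.

SQL:
SELECT a.title, b.name AS author
FROM books a
INNER JOIN authors b ON a.author_id = b.id

Result:
title          | author
---------------+-------
The Iron Gate  | Adams 
Paper Boats    | Adams 
The Blue Door  | Lewis 
The Glass Key  | Wright
The Long Road  | Adams 
Distant Shores | Nelson
Quiet Streets  | Wright


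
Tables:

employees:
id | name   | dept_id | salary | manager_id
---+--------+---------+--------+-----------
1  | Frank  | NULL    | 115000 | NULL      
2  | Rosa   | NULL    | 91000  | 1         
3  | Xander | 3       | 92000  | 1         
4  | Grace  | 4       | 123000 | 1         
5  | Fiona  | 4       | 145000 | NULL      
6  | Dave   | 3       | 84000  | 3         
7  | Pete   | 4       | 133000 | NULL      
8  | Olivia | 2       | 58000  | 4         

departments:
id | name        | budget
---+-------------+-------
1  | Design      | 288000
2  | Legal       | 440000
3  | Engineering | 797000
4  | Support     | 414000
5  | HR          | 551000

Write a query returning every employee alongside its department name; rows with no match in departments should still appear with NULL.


LEFT JOIN keeps every row from employees (the left table); where dept_id has no match in departments, the department columns become NULL. Walk through each employee:
  - employee 1 (Frank): dept_id=NULL, no match -> kept with NULL
  - employee 2 (Rosa): dept_id=NULL, no match -> kept with NULL
  - employee 3 (Xander): dept_id=3 -> matches Engineering
  - employee 4 (Grace): dept_id=4 -> matches Support
  - employee 5 (Fiona): dept_id=4 -> matches Support
  - employee 6 (Dave): dept_id=3 -> matches Engineering
  - employee 7 (Pete): dept_id=4 -> matches Support
  - employee 8 (Olivia): dept_id=2 -> matches Legal
All 8 rows appear; 2 have NULL department.

SQL:
SELECT a.name, b.name AS department
FROM employees a
LEFT JOIN departments b ON a.dept_id = b.id

Result:
name   | department 
-------+------------
Frank  | NULL       
Rosa   | NULL       
Xander | Engineering
Grace  | Support    
Fiona  | Support    
Dave   | Engineering
Pete   | Support    
Olivia | Legal      


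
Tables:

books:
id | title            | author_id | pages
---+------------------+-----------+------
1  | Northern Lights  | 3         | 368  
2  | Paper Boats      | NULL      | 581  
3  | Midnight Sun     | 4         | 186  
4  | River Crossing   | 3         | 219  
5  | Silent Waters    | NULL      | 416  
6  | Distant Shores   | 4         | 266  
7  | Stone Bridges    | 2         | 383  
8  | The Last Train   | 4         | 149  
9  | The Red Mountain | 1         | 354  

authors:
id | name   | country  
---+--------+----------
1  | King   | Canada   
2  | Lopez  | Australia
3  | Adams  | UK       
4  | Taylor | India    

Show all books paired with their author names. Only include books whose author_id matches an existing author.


INNER JOIN keeps only books rows whose author_id matches an id in authors. Walk through each book:
  - book 1 (Northern Lights): author_id=3 -> matches Adams
  - book 2 (Paper Boats): author_id=NULL, no match -> dropped
  - book 3 (Midnight Sun): author_id=4 -> matches Taylor
  - book 4 (River Crossing): author_id=3 -> matches Adams
  - book 5 (Silent Waters): author_id=NULL, no match -> dropped
  - book 6 (Distant Shores): author_id=4 -> matches Taylor
  - book 7 (Stone Bridges): author_id=2 -> matches Lopez
  - book 8 (The Last Train): author_id=4 -> matches Taylor
  - book 9 (The Red Mountain): author_id=1 -> matches King
So 2 of 9 rows are dropped.

SQL:
SELECT a.title, b.name AS author
FROM books a
INNER JOIN authors b ON a.author_id = b.id

Result:
title            | author
-----------------+-------
Northern Lights  | Adams 
Midnight Sun     | Taylor
River Crossing   | Adams 
Distant Shores   | Taylor
Stone Bridges    | Lopez 
The Last Train   | Taylor
The Red Mountain | King  
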